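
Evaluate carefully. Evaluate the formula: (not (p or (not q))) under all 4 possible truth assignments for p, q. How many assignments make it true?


Check all 4 assignments:
p=0, q=0: 0
p=0, q=1: 1
p=1, q=0: 0
p=1, q=1: 0
Count of True = 1

1


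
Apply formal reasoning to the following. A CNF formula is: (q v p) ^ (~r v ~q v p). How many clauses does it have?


A CNF formula is a conjunction of clauses.
Clauses are separated by ^.
Counting the conjuncts: 2 clauses.

2


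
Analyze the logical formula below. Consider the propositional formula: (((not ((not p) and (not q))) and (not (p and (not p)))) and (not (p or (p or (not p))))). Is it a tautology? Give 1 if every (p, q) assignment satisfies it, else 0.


Check all 4 assignments:
p=0, q=0: 0
p=0, q=1: 0
p=1, q=0: 0
p=1, q=1: 0
Satisfying count = 0/4.
Tautology iff count = 4: no.

0


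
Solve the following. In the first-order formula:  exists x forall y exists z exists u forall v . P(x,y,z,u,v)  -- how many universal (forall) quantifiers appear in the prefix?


Quantifier prefix: exists x forall y exists z exists u forall v
Mark each quantifier type:
  E U E E U
Universal count = 2, Existential count = 3
Asked for universal (forall) quantifiers: 2

2


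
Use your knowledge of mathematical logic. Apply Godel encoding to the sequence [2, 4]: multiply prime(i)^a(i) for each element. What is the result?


Encode each element as an exponent of the corresponding prime:
  2^2 = 4
  3^4 = 81
Product = 4 * 81 = 324

324


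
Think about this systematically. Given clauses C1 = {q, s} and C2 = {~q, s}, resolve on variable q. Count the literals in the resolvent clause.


Remove q from C1 and ~q from C2.
C1 remainder: {s}
C2 remainder: {s}
Union (resolvent): {s}
Resolvent has 1 literal(s).

1


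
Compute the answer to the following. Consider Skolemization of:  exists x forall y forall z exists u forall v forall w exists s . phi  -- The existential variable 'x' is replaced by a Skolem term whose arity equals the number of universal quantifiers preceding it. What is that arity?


Quantifier prefix: exists x forall y forall z exists u forall v forall w exists s
'x' is existentially quantified at position 1.
No universal quantifiers precede it.
Skolem function arity = 0 (a Skolem constant)

0


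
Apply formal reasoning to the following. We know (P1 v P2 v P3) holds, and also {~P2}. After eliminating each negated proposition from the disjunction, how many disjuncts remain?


Original disjuncts (3): P1, P2, P3
Negated (eliminate): ~P2
Remaining disjuncts: P1, P3
Count = 3 - 1 = 2

2


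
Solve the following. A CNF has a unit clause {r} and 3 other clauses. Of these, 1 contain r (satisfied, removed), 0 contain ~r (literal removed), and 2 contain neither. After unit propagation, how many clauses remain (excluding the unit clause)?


Satisfied (removed): 1
Shortened (remain): 0
Unchanged (remain): 2
Remaining = 0 + 2 = 2

2


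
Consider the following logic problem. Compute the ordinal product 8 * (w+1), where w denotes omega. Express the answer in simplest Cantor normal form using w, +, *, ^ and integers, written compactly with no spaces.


Compute 8 * (w+1).
Ordinal * is associative and left-distributive over +, but NOT commutative; for finite n>1, n*w = w but w*n stays w*n.
By left-distributivity: 8 * (w+1) = 8*w + 8*1 = w + 8 = w+8.
Result = w+8

w+8


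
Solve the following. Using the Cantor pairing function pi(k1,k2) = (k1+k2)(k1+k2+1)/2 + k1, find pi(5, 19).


k1 + k2 = 24
(k1+k2)(k1+k2+1)/2 = 24 * 25 / 2 = 300
pi = 300 + 5 = 305

305


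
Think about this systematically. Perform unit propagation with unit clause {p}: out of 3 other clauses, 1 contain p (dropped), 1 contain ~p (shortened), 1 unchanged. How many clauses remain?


Satisfied (removed): 1
Shortened (remain): 1
Unchanged (remain): 1
Remaining = 1 + 1 = 2

2


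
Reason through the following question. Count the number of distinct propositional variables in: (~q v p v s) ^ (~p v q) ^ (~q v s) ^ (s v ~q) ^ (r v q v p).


Identify each variable that appears in the formula.
Variables found: p, q, r, s
Count = 4

4


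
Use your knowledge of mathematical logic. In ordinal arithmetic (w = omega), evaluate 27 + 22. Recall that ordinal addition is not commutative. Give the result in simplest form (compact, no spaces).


Compute 27 + 22.
Ordinal + is associative but NOT commutative; for finite n>0, n + w = w but w + n stays w+n.
Both operands finite; ordinal + agrees with natural +: 27 + 22 = 49.
Result = 49

49


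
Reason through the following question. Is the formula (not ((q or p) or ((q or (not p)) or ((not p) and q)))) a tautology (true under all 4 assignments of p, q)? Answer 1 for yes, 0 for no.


Check all 4 assignments:
p=0, q=0: 0
p=0, q=1: 0
p=1, q=0: 0
p=1, q=1: 0
Satisfying count = 0/4.
Tautology iff count = 4: no.

0


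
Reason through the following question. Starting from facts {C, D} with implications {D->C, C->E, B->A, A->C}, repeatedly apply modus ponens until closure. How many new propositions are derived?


Initial facts: {C, D}
Apply modus ponens to closure:
  C and C->E  =>  E
Final known: {C, D, E}
New propositions: {E}
Count = 1

1


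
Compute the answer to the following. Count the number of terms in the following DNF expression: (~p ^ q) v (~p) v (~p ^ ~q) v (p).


A DNF formula is a disjunction of terms (conjunctions).
Terms are separated by v.
Counting the disjuncts: 4 terms.

4


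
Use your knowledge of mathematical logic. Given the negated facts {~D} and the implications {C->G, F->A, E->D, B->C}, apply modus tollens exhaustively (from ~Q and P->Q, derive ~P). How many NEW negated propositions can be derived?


Initial negated facts: {~D}
Apply modus tollens to closure:
  ~D and E->D  =>  ~E
Final negated: {~D, ~E}
New negations: {~E}
Count = 1

1


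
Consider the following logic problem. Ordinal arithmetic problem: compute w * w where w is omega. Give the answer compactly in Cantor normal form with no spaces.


Compute w * w.
Ordinal * is associative and left-distributive over +, but NOT commutative; for finite n>1, n*w = w but w*n stays w*n.
w * w = w^2 by definition.
Result = w^2

w^2


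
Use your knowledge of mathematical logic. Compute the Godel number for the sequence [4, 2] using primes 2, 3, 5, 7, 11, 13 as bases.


Encode each element as an exponent of the corresponding prime:
  2^4 = 16
  3^2 = 9
Product = 16 * 9 = 144

144


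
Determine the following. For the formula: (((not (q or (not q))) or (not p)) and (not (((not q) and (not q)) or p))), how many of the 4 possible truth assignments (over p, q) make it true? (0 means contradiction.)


Check all 4 assignments:
p=0, q=0: 0
p=0, q=1: 1
p=1, q=0: 0
p=1, q=1: 0
Count of True = 1

1


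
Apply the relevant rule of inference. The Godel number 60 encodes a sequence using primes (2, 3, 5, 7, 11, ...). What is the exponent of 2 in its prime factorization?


Factorize 60 by dividing by 2 repeatedly.
Division steps: 2 divides 60 exactly 2 time(s).
Exponent of 2 = 2

2


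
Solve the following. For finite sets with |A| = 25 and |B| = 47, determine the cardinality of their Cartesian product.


The Cartesian product A x B contains all ordered pairs (a, b).
|A x B| = |A| * |B| = 25 * 47 = 1175

1175


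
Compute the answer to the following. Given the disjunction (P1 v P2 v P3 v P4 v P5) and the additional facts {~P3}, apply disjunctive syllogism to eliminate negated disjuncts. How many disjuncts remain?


Original disjuncts (5): P1, P2, P3, P4, P5
Negated (eliminate): ~P3
Remaining disjuncts: P1, P2, P4, P5
Count = 5 - 1 = 4

4


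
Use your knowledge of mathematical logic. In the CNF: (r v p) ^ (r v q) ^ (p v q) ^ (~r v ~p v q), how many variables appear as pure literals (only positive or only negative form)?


Check each variable for pure literal status:
p: mixed (not pure)
q: pure positive
r: mixed (not pure)
Pure literal count = 1

1


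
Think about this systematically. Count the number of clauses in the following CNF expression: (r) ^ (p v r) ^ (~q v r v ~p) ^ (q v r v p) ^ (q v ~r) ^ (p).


A CNF formula is a conjunction of clauses.
Clauses are separated by ^.
Counting the conjuncts: 6 clauses.

6


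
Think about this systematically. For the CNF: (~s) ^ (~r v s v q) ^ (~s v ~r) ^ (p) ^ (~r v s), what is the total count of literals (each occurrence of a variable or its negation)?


Counting literals in each clause:
Clause 1: 1 literal(s)
Clause 2: 3 literal(s)
Clause 3: 2 literal(s)
Clause 4: 1 literal(s)
Clause 5: 2 literal(s)
Total = 9

9


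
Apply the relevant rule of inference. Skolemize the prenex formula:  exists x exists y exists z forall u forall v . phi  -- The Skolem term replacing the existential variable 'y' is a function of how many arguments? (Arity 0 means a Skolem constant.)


Quantifier prefix: exists x exists y exists z forall u forall v
'y' is existentially quantified at position 2.
No universal quantifiers precede it.
Skolem function arity = 0 (a Skolem constant)

0


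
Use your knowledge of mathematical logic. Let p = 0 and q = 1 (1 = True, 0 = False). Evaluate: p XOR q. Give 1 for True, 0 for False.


p = 0, q = 1
Operation: p XOR q
Evaluate: 0 XOR 1 = 1

1


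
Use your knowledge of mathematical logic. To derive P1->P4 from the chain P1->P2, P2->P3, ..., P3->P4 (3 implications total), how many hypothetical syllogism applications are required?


With 3 implications in a chain connecting 4 propositions:
P1->P2, P2->P3, ..., P3->P4
Steps needed = (number of implications) - 1 = 3 - 1 = 2

2


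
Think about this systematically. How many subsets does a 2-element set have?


The power set of a set with n elements has 2^n elements.
|P(S)| = 2^2 = 4

4


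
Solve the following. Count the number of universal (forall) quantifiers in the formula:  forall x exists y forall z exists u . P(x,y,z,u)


Quantifier prefix: forall x exists y forall z exists u
Mark each quantifier type:
  U E U E
Universal count = 2, Existential count = 2
Asked for universal (forall) quantifiers: 2

2


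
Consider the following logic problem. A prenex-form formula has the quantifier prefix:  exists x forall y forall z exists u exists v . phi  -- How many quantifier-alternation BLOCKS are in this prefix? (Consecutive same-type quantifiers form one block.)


Quantifier-type sequence: E A A E E  (A=forall, E=exists)
Group into maximal same-type runs:
  Ex1 | Ax2 | Ex2
Number of blocks = 3

3


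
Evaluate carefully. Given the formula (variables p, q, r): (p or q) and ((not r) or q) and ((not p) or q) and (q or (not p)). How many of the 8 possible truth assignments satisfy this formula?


Evaluate all 8 assignments for p, q, r:
p=0, q=0, r=0: 0
p=0, q=0, r=1: 0
p=0, q=1, r=0: 1
p=0, q=1, r=1: 1
p=1, q=0, r=0: 0
p=1, q=0, r=1: 0
p=1, q=1, r=0: 1
p=1, q=1, r=1: 1
Satisfying count = 4

4


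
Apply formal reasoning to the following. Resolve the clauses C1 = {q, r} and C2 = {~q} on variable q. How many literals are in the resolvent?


Remove q from C1 and ~q from C2.
C1 remainder: {r}
C2 remainder: {}
Union (resolvent): {r}
Resolvent has 1 literal(s).

1


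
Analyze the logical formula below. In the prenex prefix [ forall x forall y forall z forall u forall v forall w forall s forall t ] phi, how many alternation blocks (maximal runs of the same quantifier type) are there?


Quantifier-type sequence: A A A A A A A A  (A=forall, E=exists)
Group into maximal same-type runs:
  Ax8
Number of blocks = 1

1


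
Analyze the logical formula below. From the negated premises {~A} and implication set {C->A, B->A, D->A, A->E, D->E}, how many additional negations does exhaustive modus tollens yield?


Initial negated facts: {~A}
Apply modus tollens to closure:
  ~A and C->A  =>  ~C
  ~A and B->A  =>  ~B
  ~A and D->A  =>  ~D
Final negated: {~A, ~B, ~C, ~D}
New negations: {~B, ~C, ~D}
Count = 3

3


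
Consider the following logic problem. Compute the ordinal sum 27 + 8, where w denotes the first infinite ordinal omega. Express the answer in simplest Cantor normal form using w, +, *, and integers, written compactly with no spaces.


Compute 27 + 8.
Ordinal + is associative but NOT commutative; for finite n>0, n + w = w but w + n stays w+n.
Both operands finite; ordinal + agrees with natural +: 27 + 8 = 35.
Result = 35

35


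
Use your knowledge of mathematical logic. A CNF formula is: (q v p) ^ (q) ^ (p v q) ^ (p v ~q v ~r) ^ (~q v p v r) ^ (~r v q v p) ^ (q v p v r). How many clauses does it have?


A CNF formula is a conjunction of clauses.
Clauses are separated by ^.
Counting the conjuncts: 7 clauses.

7


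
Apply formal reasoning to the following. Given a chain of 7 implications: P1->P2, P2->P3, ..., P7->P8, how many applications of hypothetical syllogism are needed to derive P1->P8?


With 7 implications in a chain connecting 8 propositions:
P1->P2, P2->P3, ..., P7->P8
Steps needed = (number of implications) - 1 = 7 - 1 = 6

6


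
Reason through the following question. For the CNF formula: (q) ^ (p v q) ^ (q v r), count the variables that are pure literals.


Check each variable for pure literal status:
p: pure positive
q: pure positive
r: pure positive
Pure literal count = 3

3


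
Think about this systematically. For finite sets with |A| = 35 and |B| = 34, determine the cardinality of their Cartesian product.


The Cartesian product A x B contains all ordered pairs (a, b).
|A x B| = |A| * |B| = 35 * 34 = 1190

1190


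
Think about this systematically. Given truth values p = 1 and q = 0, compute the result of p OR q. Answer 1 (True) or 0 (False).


p = 1, q = 0
Operation: p OR q
Evaluate: 1 OR 0 = 1

1


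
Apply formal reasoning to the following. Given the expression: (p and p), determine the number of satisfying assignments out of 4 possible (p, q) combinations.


Check all 4 assignments:
p=0, q=0: 0
p=0, q=1: 0
p=1, q=0: 1
p=1, q=1: 1
Count of True = 2

2


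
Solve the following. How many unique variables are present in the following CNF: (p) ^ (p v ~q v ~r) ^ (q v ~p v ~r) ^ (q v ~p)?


Identify each variable that appears in the formula.
Variables found: p, q, r
Count = 3

3


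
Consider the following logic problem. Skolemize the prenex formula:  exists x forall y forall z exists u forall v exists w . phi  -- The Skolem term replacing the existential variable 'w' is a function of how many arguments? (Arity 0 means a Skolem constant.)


Quantifier prefix: exists x forall y forall z exists u forall v exists w
'w' is existentially quantified at position 6.
Universal variables preceding it: y, z, v
Skolem function arity = 3

3


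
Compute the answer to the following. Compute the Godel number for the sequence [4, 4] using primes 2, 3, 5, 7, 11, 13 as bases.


Encode each element as an exponent of the corresponding prime:
  2^4 = 16
  3^4 = 81
Product = 16 * 81 = 1296

1296


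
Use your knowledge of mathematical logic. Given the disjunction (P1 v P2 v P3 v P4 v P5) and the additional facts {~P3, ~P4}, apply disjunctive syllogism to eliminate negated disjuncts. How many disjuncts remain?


Original disjuncts (5): P1, P2, P3, P4, P5
Negated (eliminate): ~P3, ~P4
Remaining disjuncts: P1, P2, P5
Count = 5 - 2 = 3

3


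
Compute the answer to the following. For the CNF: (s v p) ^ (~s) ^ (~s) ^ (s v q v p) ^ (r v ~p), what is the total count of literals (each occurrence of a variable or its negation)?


Counting literals in each clause:
Clause 1: 2 literal(s)
Clause 2: 1 literal(s)
Clause 3: 1 literal(s)
Clause 4: 3 literal(s)
Clause 5: 2 literal(s)
Total = 9

9


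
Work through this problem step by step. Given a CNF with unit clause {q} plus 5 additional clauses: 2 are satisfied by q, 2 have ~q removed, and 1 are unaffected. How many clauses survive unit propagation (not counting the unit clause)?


Satisfied (removed): 2
Shortened (remain): 2
Unchanged (remain): 1
Remaining = 2 + 1 = 3

3


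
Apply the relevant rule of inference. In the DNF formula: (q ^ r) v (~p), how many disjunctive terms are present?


A DNF formula is a disjunction of terms (conjunctions).
Terms are separated by v.
Counting the disjuncts: 2 terms.

2


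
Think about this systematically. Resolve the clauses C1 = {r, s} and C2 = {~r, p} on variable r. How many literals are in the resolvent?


Remove r from C1 and ~r from C2.
C1 remainder: {s}
C2 remainder: {p}
Union (resolvent): {p, s}
Resolvent has 2 literal(s).

2


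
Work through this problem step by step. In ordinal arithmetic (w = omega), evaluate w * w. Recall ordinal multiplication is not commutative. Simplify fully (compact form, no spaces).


Compute w * w.
Ordinal * is associative and left-distributive over +, but NOT commutative; for finite n>1, n*w = w but w*n stays w*n.
w * w = w^2 by definition.
Result = w^2

w^2


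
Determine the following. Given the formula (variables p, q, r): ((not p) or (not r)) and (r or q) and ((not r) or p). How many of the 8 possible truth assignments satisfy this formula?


Evaluate all 8 assignments for p, q, r:
p=0, q=0, r=0: 0
p=0, q=0, r=1: 0
p=0, q=1, r=0: 1
p=0, q=1, r=1: 0
p=1, q=0, r=0: 0
p=1, q=0, r=1: 0
p=1, q=1, r=0: 1
p=1, q=1, r=1: 0
Satisfying count = 2

2


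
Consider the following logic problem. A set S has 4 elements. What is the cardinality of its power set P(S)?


The power set of a set with n elements has 2^n elements.
|P(S)| = 2^4 = 16

16


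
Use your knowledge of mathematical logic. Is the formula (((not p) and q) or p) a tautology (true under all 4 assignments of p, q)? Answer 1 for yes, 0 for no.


Check all 4 assignments:
p=0, q=0: 0
p=0, q=1: 1
p=1, q=0: 1
p=1, q=1: 1
Satisfying count = 3/4.
Tautology iff count = 4: no.

0


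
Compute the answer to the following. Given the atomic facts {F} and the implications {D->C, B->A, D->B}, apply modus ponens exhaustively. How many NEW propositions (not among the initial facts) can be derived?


Initial facts: {F}
Apply modus ponens to closure:
  (no implication fires)
Final known: {F}
New propositions: {(none)}
Count = 0

0


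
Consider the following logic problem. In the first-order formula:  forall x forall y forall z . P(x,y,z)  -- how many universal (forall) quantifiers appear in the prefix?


Quantifier prefix: forall x forall y forall z
Mark each quantifier type:
  U U U
Universal count = 3, Existential count = 0
Asked for universal (forall) quantifiers: 3

3


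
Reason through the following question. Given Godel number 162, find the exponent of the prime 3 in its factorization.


Factorize 162 by dividing by 3 repeatedly.
Division steps: 3 divides 162 exactly 4 time(s).
Exponent of 3 = 4

4


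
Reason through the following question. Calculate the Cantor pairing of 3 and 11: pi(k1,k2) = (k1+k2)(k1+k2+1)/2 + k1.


k1 + k2 = 14
(k1+k2)(k1+k2+1)/2 = 14 * 15 / 2 = 105
pi = 105 + 3 = 108

108


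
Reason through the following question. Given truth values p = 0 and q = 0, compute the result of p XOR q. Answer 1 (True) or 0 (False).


p = 0, q = 0
Operation: p XOR q
Evaluate: 0 XOR 0 = 0

0


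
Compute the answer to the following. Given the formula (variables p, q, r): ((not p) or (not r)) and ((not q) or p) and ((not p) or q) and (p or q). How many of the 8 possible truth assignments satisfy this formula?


Evaluate all 8 assignments for p, q, r:
p=0, q=0, r=0: 0
p=0, q=0, r=1: 0
p=0, q=1, r=0: 0
p=0, q=1, r=1: 0
p=1, q=0, r=0: 0
p=1, q=0, r=1: 0
p=1, q=1, r=0: 1
p=1, q=1, r=1: 0
Satisfying count = 1

1


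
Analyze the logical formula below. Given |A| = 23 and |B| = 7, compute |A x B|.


The Cartesian product A x B contains all ordered pairs (a, b).
|A x B| = |A| * |B| = 23 * 7 = 161

161


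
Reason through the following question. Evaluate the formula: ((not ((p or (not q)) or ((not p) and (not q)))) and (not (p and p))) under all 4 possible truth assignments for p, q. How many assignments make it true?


Check all 4 assignments:
p=0, q=0: 0
p=0, q=1: 1
p=1, q=0: 0
p=1, q=1: 0
Count of True = 1

1


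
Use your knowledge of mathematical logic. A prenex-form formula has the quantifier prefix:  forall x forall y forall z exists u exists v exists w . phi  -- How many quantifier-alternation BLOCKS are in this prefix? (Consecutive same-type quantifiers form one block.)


Quantifier-type sequence: A A A E E E  (A=forall, E=exists)
Group into maximal same-type runs:
  Ax3 | Ex3
Number of blocks = 2

2


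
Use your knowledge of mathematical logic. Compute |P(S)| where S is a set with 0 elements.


The power set of a set with n elements has 2^n elements.
|P(S)| = 2^0 = 1

1


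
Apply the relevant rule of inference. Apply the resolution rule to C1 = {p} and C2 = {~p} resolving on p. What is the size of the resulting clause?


Remove p from C1 and ~p from C2.
C1 remainder: {}
C2 remainder: {}
Union (resolvent): {} (empty clause)
Resolvent has 0 literal(s).

0


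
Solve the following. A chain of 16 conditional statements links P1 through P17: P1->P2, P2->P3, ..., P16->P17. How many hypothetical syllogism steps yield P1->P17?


With 16 implications in a chain connecting 17 propositions:
P1->P2, P2->P3, ..., P16->P17
Steps needed = (number of implications) - 1 = 16 - 1 = 15

15


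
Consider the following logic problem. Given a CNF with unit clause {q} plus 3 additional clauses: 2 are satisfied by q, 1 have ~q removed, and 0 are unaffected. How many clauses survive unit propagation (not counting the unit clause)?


Satisfied (removed): 2
Shortened (remain): 1
Unchanged (remain): 0
Remaining = 1 + 0 = 1

1


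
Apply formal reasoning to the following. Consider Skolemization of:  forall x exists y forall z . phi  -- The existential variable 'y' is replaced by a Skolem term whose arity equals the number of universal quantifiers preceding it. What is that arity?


Quantifier prefix: forall x exists y forall z
'y' is existentially quantified at position 2.
Universal variables preceding it: x
Skolem function arity = 1

1


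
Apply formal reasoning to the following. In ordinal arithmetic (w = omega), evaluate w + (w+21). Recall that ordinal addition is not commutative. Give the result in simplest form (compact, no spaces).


Compute w + (w+21).
Ordinal + is associative but NOT commutative; for finite n>0, n + w = w but w + n stays w+n.
w + (w+21) = (w+w) + 21 = w*2+21.
Result = w*2+21

w*2+21


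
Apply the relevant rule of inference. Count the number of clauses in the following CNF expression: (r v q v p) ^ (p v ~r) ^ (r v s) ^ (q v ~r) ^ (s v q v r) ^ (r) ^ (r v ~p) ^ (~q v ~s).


A CNF formula is a conjunction of clauses.
Clauses are separated by ^.
Counting the conjuncts: 8 clauses.

8


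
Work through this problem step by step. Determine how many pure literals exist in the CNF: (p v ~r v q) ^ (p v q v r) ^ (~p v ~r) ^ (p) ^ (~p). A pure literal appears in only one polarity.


Check each variable for pure literal status:
p: mixed (not pure)
q: pure positive
r: mixed (not pure)
Pure literal count = 1

1


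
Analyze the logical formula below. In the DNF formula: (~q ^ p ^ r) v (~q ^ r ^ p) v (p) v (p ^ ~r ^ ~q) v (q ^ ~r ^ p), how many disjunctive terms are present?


A DNF formula is a disjunction of terms (conjunctions).
Terms are separated by v.
Counting the disjuncts: 5 terms.

5


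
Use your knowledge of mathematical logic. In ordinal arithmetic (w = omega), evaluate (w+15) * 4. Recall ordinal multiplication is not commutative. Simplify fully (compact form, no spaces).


Compute (w+15) * 4.
Ordinal * is associative and left-distributive over +, but NOT commutative; for finite n>1, n*w = w but w*n stays w*n.
(w+15) * 4 = (w+15) repeated 4 times. Each intermediate +15 is absorbed by the following w; only the last survives: w*4+15.
Result = w*4+15

w*4+15


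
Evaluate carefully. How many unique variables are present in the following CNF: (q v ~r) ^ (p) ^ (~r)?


Identify each variable that appears in the formula.
Variables found: p, q, r
Count = 3

3


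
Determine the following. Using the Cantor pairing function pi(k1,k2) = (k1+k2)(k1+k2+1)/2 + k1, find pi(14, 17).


k1 + k2 = 31
(k1+k2)(k1+k2+1)/2 = 31 * 32 / 2 = 496
pi = 496 + 14 = 510

510


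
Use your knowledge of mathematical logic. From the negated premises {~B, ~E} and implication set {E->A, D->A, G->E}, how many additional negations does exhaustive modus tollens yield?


Initial negated facts: {~B, ~E}
Apply modus tollens to closure:
  ~E and G->E  =>  ~G
Final negated: {~B, ~E, ~G}
New negations: {~G}
Count = 1

1


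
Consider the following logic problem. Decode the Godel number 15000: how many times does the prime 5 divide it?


Factorize 15000 by dividing by 5 repeatedly.
Division steps: 5 divides 15000 exactly 4 time(s).
Exponent of 5 = 4

4


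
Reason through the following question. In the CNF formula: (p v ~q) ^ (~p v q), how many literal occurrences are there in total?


Counting literals in each clause:
Clause 1: 2 literal(s)
Clause 2: 2 literal(s)
Total = 4

4


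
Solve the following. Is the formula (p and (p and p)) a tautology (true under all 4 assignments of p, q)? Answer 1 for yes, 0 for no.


Check all 4 assignments:
p=0, q=0: 0
p=0, q=1: 0
p=1, q=0: 1
p=1, q=1: 1
Satisfying count = 2/4.
Tautology iff count = 4: no.

0


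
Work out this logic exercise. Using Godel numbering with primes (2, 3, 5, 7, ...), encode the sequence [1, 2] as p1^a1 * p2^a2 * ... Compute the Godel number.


Encode each element as an exponent of the corresponding prime:
  2^1 = 2
  3^2 = 9
Product = 2 * 9 = 18

18


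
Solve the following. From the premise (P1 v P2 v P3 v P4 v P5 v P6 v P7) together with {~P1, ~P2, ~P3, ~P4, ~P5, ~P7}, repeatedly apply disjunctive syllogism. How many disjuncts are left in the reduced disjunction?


Original disjuncts (7): P1, P2, P3, P4, P5, P6, P7
Negated (eliminate): ~P1, ~P2, ~P3, ~P4, ~P5, ~P7
Remaining disjuncts: P6
Count = 7 - 6 = 1

1


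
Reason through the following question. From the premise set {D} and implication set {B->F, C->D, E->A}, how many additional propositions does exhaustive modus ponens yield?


Initial facts: {D}
Apply modus ponens to closure:
  (no implication fires)
Final known: {D}
New propositions: {(none)}
Count = 0

0


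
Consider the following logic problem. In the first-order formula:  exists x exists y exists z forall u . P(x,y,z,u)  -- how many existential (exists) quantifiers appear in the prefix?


Quantifier prefix: exists x exists y exists z forall u
Mark each quantifier type:
  E E E U
Universal count = 1, Existential count = 3
Asked for existential (exists) quantifiers: 3

3


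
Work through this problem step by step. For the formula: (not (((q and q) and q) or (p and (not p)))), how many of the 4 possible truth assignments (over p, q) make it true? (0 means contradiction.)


Check all 4 assignments:
p=0, q=0: 1
p=0, q=1: 0
p=1, q=0: 1
p=1, q=1: 0
Count of True = 2

2


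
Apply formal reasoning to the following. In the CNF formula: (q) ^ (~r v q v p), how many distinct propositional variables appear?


Identify each variable that appears in the formula.
Variables found: p, q, r
Count = 3

3


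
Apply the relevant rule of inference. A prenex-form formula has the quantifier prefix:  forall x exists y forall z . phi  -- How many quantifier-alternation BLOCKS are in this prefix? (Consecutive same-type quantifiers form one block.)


Quantifier-type sequence: A E A  (A=forall, E=exists)
Group into maximal same-type runs:
  Ax1 | Ex1 | Ax1
Number of blocks = 3

3


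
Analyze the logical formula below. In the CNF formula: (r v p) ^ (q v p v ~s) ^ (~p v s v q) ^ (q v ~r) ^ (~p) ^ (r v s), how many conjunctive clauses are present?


A CNF formula is a conjunction of clauses.
Clauses are separated by ^.
Counting the conjuncts: 6 clauses.

6


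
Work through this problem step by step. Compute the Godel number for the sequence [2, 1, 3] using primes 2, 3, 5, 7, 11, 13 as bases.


Encode each element as an exponent of the corresponding prime:
  2^2 = 4
  3^1 = 3
  5^3 = 125
Product = 4 * 3 * 125 = 1500

1500


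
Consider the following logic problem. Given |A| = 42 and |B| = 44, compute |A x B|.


The Cartesian product A x B contains all ordered pairs (a, b).
|A x B| = |A| * |B| = 42 * 44 = 1848

1848


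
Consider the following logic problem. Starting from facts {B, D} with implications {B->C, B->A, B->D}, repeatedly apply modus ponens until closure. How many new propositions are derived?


Initial facts: {B, D}
Apply modus ponens to closure:
  B and B->C  =>  C
  B and B->A  =>  A
Final known: {A, B, C, D}
New propositions: {A, C}
Count = 2

2


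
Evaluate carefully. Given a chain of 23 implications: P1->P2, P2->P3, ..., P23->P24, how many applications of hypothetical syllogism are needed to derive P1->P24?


With 23 implications in a chain connecting 24 propositions:
P1->P2, P2->P3, ..., P23->P24
Steps needed = (number of implications) - 1 = 23 - 1 = 22

22


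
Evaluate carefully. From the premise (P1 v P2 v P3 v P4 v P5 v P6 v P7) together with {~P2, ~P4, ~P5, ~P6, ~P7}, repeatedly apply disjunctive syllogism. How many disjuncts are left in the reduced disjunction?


Original disjuncts (7): P1, P2, P3, P4, P5, P6, P7
Negated (eliminate): ~P2, ~P4, ~P5, ~P6, ~P7
Remaining disjuncts: P1, P3
Count = 7 - 5 = 2

2


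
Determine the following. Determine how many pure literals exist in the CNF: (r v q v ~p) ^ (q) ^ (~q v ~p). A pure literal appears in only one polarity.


Check each variable for pure literal status:
p: pure negative
q: mixed (not pure)
r: pure positive
Pure literal count = 2

2


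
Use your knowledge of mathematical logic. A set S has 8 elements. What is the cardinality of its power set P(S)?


The power set of a set with n elements has 2^n elements.
|P(S)| = 2^8 = 256

256


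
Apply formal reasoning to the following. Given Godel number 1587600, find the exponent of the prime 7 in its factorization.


Factorize 1587600 by dividing by 7 repeatedly.
Division steps: 7 divides 1587600 exactly 2 time(s).
Exponent of 7 = 2

2


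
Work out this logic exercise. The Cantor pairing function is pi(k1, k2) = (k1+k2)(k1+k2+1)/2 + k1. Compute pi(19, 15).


k1 + k2 = 34
(k1+k2)(k1+k2+1)/2 = 34 * 35 / 2 = 595
pi = 595 + 19 = 614

614


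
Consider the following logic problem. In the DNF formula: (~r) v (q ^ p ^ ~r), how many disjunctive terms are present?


A DNF formula is a disjunction of terms (conjunctions).
Terms are separated by v.
Counting the disjuncts: 2 terms.

2


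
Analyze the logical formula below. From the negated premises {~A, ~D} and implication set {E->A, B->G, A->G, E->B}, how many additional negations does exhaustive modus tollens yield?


Initial negated facts: {~A, ~D}
Apply modus tollens to closure:
  ~A and E->A  =>  ~E
Final negated: {~A, ~D, ~E}
New negations: {~E}
Count = 1

1


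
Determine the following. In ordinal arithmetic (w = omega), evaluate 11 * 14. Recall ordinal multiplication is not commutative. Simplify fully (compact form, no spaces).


Compute 11 * 14.
Ordinal * is associative and left-distributive over +, but NOT commutative; for finite n>1, n*w = w but w*n stays w*n.
Both finite; ordinal * agrees with natural *: 11 * 14 = 154.
Result = 154

154


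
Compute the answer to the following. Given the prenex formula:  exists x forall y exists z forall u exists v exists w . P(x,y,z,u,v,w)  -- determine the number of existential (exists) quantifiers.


Quantifier prefix: exists x forall y exists z forall u exists v exists w
Mark each quantifier type:
  E U E U E E
Universal count = 2, Existential count = 4
Asked for existential (exists) quantifiers: 4

4


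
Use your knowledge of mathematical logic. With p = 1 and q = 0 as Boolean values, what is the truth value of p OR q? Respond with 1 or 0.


p = 1, q = 0
Operation: p OR q
Evaluate: 1 OR 0 = 1

1


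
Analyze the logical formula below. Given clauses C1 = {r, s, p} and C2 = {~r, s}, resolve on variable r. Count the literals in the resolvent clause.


Remove r from C1 and ~r from C2.
C1 remainder: {s, p}
C2 remainder: {s}
Union (resolvent): {p, s}
Resolvent has 2 literal(s).

2


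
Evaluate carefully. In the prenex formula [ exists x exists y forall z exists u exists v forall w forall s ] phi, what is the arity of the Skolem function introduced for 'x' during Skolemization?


Quantifier prefix: exists x exists y forall z exists u exists v forall w forall s
'x' is existentially quantified at position 1.
No universal quantifiers precede it.
Skolem function arity = 0 (a Skolem constant)

0


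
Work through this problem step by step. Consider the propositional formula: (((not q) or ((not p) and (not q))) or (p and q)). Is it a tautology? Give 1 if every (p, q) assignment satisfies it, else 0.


Check all 4 assignments:
p=0, q=0: 1
p=0, q=1: 0
p=1, q=0: 1
p=1, q=1: 1
Satisfying count = 3/4.
Tautology iff count = 4: no.

0


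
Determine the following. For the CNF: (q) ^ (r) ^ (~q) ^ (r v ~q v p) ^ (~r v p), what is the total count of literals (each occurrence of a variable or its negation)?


Counting literals in each clause:
Clause 1: 1 literal(s)
Clause 2: 1 literal(s)
Clause 3: 1 literal(s)
Clause 4: 3 literal(s)
Clause 5: 2 literal(s)
Total = 8

8


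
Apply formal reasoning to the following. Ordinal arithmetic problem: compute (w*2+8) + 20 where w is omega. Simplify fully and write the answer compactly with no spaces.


Compute (w*2+8) + 20.
Ordinal + is associative but NOT commutative; for finite n>0, n + w = w but w + n stays w+n.
By associativity: (w*2+8) + 20 = w*2 + (8+20) = w*2+28.
Result = w*2+28

w*2+28


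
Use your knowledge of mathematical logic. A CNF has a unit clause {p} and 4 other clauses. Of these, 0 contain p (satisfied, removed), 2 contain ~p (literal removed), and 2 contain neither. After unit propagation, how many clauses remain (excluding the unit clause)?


Satisfied (removed): 0
Shortened (remain): 2
Unchanged (remain): 2
Remaining = 2 + 2 = 4

4


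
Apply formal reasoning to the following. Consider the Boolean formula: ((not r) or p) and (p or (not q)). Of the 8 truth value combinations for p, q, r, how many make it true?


Evaluate all 8 assignments for p, q, r:
p=0, q=0, r=0: 1
p=0, q=0, r=1: 0
p=0, q=1, r=0: 0
p=0, q=1, r=1: 0
p=1, q=0, r=0: 1
p=1, q=0, r=1: 1
p=1, q=1, r=0: 1
p=1, q=1, r=1: 1
Satisfying count = 5

5


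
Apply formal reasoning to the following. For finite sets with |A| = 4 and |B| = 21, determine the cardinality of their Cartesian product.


The Cartesian product A x B contains all ordered pairs (a, b).
|A x B| = |A| * |B| = 4 * 21 = 84

84


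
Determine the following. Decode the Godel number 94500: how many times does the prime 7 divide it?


Factorize 94500 by dividing by 7 repeatedly.
Division steps: 7 divides 94500 exactly 1 time(s).
Exponent of 7 = 1

1


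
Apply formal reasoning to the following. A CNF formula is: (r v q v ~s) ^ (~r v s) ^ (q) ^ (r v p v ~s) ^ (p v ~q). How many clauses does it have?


A CNF formula is a conjunction of clauses.
Clauses are separated by ^.
Counting the conjuncts: 5 clauses.

5


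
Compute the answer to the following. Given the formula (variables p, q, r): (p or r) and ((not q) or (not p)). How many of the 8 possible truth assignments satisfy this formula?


Evaluate all 8 assignments for p, q, r:
p=0, q=0, r=0: 0
p=0, q=0, r=1: 1
p=0, q=1, r=0: 0
p=0, q=1, r=1: 1
p=1, q=0, r=0: 1
p=1, q=0, r=1: 1
p=1, q=1, r=0: 0
p=1, q=1, r=1: 0
Satisfying count = 4

4


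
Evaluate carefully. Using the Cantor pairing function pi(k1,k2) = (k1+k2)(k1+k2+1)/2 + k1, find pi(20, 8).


k1 + k2 = 28
(k1+k2)(k1+k2+1)/2 = 28 * 29 / 2 = 406
pi = 406 + 20 = 426

426


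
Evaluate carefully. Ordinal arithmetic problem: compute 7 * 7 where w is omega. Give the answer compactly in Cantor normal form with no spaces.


Compute 7 * 7.
Ordinal * is associative and left-distributive over +, but NOT commutative; for finite n>1, n*w = w but w*n stays w*n.
Both finite; ordinal * agrees with natural *: 7 * 7 = 49.
Result = 49

49


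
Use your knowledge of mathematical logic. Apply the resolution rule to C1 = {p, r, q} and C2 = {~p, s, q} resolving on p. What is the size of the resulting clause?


Remove p from C1 and ~p from C2.
C1 remainder: {r, q}
C2 remainder: {s, q}
Union (resolvent): {q, r, s}
Resolvent has 3 literal(s).

3


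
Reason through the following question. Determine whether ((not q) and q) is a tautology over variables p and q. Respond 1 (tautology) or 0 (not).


Check all 4 assignments:
p=0, q=0: 0
p=0, q=1: 0
p=1, q=0: 0
p=1, q=1: 0
Satisfying count = 0/4.
Tautology iff count = 4: no.

0


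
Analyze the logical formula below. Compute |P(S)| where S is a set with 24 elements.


The power set of a set with n elements has 2^n elements.
|P(S)| = 2^24 = 16777216

16777216


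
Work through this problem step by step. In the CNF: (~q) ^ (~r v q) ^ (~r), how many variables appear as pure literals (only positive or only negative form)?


Check each variable for pure literal status:
p: absent (not pure)
q: mixed (not pure)
r: pure negative
Pure literal count = 1

1


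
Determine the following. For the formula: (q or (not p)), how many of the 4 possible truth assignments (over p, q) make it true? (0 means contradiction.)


Check all 4 assignments:
p=0, q=0: 1
p=0, q=1: 1
p=1, q=0: 0
p=1, q=1: 1
Count of True = 3

3


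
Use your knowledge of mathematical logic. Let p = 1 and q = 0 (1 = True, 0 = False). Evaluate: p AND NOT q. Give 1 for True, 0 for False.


p = 1, q = 0
Operation: p AND NOT q
Evaluate: 1 AND NOT 0 = 1

1


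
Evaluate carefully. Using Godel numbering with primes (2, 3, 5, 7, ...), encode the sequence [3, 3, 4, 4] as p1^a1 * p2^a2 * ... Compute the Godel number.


Encode each element as an exponent of the corresponding prime:
  2^3 = 8
  3^3 = 27
  5^4 = 625
  7^4 = 2401
Product = 8 * 27 * 625 * 2401 = 324135000

324135000


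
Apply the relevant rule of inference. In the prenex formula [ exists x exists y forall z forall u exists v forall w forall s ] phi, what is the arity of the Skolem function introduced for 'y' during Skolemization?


Quantifier prefix: exists x exists y forall z forall u exists v forall w forall s
'y' is existentially quantified at position 2.
No universal quantifiers precede it.
Skolem function arity = 0 (a Skolem constant)

0


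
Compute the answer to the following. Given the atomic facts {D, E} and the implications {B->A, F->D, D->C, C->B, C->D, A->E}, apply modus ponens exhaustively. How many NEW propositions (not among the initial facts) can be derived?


Initial facts: {D, E}
Apply modus ponens to closure:
  D and D->C  =>  C
  C and C->B  =>  B
  B and B->A  =>  A
Final known: {A, B, C, D, E}
New propositions: {A, B, C}
Count = 3

3


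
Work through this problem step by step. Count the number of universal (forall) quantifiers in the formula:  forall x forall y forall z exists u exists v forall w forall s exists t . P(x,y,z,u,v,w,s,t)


Quantifier prefix: forall x forall y forall z exists u exists v forall w forall s exists t
Mark each quantifier type:
  U U U E E U U E
Universal count = 5, Existential count = 3
Asked for universal (forall) quantifiers: 5

5


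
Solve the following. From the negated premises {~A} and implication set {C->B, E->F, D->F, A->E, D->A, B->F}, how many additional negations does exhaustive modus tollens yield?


Initial negated facts: {~A}
Apply modus tollens to closure:
  ~A and D->A  =>  ~D
Final negated: {~A, ~D}
New negations: {~D}
Count = 1

1


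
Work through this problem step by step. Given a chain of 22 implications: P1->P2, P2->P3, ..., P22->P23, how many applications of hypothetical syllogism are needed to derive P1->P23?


With 22 implications in a chain connecting 23 propositions:
P1->P2, P2->P3, ..., P22->P23
Steps needed = (number of implications) - 1 = 22 - 1 = 21

21
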